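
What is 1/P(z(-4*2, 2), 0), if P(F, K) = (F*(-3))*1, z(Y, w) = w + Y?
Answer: 1/18 ≈ 0.055556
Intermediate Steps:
z(Y, w) = Y + w
P(F, K) = -3*F (P(F, K) = -3*F*1 = -3*F)
1/P(z(-4*2, 2), 0) = 1/(-3*(-4*2 + 2)) = 1/(-3*(-8 + 2)) = 1/(-3*(-6)) = 1/18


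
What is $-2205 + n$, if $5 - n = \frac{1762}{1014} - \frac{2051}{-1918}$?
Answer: $- \frac{306009545}{138918} \approx -2202.8$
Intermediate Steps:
$n = \frac{304645}{138918}$ ($n = 5 - \left(\frac{1762}{1014} - \frac{2051}{-1918}\right) = 5 - \left(1762 \cdot \frac{1}{1014} - - \frac{293}{274}\right) = 5 - \left(\frac{881}{507} + \frac{293}{274}\right) = 5 - \frac{389945}{138918} = \frac{304645}{138918} \approx 2.193$)
$-2205 + n = -2205 + \frac{304645}{138918} = - \frac{306009545}{138918}$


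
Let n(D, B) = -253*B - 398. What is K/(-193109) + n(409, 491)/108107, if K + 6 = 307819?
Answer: -57342176680/20876434663 ≈ -2.7467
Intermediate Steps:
K = 307813 (K = -6 + 307819 = 307813)
n(D, B) = -398 - 253*B
K/(-193109) + n(409, 491)/108107 = 307813/(-193109) + (-398 - 253*491)/108107 = 307813*(-1/193109) + (-398 - 124223)*(1/108107) = -307813/193109 - 124621*1/108107 = -307813/193109 - 124621/108107 = -57342176680/20876434663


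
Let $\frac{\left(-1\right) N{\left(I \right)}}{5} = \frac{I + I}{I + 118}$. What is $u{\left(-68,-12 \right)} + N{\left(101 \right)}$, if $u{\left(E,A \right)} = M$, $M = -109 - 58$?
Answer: $- \frac{37583}{219} \approx -171.61$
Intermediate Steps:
$N{\left(I \right)} = - \frac{10 I}{118 + I}$ ($N{\left(I \right)} = - 5 \frac{I + I}{I + 118} = - 5 \frac{2 I}{118 + I} = - \frac{10 I}{118 + I}$)
$M = -167$
$u{\left(E,A \right)} = -167$
$u{\left(-68,-12 \right)} + N{\left(101 \right)} = -167 - \frac{1010}{118 + 101} = -167 - \frac{1010}{219} = - \frac{37583}{219}$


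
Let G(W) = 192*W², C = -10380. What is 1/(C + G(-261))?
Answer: 1/13068852 ≈ 7.6518e-8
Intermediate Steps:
1/(C + G(-261)) = 1/(-10380 + 192*(-261)²) = 1/(-10380 + 192*68121) = 1/(-10380 + 13079232) = 1/13068852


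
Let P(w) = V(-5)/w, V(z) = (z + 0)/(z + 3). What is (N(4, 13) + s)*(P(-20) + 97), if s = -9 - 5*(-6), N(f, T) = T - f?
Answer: 11625/4 ≈ 2906.3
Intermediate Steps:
V(z) = z/(3 + z)
P(w) = 5/(2*w) (P(w) = (-5/(3 - 5))/w = (-5/(-2))/w = (-5*(-1/2))/w = 5/(2*w))
s = 21 (s = -9 + 30 = 21)
(N(4, 13) + s)*(P(-20) + 97) = ((13 - 1*4) + 21)*((5/2)/(-20) + 97) = ((13 - 4) + 21)*((5/2)*(-1/20) + 97) = (9 + 21)*(-1/8 + 97) = 30*(775/8) = 11625/4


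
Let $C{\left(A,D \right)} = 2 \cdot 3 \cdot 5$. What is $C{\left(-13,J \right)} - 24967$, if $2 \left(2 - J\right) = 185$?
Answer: $-24937$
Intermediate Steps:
$J = - \frac{181}{2}$ ($J = 2 - \frac{185}{2} = - \frac{181}{2} \approx -90.5$)
$C{\left(A,D \right)} = 30$ ($C{\left(A,D \right)} = 6 \cdot 5 = 30$)
$C{\left(-13,J \right)} - 24967 = 30 - 24967 = -24937$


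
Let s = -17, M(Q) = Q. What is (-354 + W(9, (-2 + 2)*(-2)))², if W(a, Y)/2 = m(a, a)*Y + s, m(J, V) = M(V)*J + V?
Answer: 150544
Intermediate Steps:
m(J, V) = V + J*V (m(J, V) = V*J + V = J*V + V = V + J*V)
W(a, Y) = -34 + 2*Y*a*(1 + a) (W(a, Y) = 2*((a*(1 + a))*Y - 17) = 2*(Y*a*(1 + a) - 17) = 2*(-17 + Y*a*(1 + a)) = -34 + 2*Y*a*(1 + a))
(-354 + W(9, (-2 + 2)*(-2)))² = (-354 + (-34 + 2*((-2 + 2)*(-2))*9*(1 + 9)))² = (-354 + (-34 + 2*(0*(-2))*9*10))² = (-354 + (-34 + 2*0*9*10))² = (-354 + (-34 + 0))² = (-354 - 34)² = (-388)² = 150544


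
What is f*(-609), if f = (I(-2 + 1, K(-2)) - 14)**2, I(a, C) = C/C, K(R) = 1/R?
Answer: -102921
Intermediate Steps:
K(R) = 1/R
I(a, C) = 1
f = 169 (f = (1 - 14)**2 = (-13)**2 = 169)
f*(-609) = 169*(-609) = -102921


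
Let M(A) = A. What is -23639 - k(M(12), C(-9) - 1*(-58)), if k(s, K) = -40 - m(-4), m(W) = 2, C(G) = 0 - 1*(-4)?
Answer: -23597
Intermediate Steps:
C(G) = 4 (C(G) = 0 + 4 = 4)
k(s, K) = -42 (k(s, K) = -40 - 1*2 = -40 - 2 = -42)
-23639 - k(M(12), C(-9) - 1*(-58)) = -23639 - 1*(-42) = -23639 + 42 = -23597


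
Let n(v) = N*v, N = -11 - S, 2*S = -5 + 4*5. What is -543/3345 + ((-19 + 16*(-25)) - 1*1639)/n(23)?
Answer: 4435309/948865 ≈ 4.6743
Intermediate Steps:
S = 15/2 (S = (-5 + 4*5)/2 = (-5 + 20)/2 = (1/2)*15 = 15/2 ≈ 7.5000)
N = -37/2 (N = -11 - 1*15/2 = -11 - 15/2 = -37/2 ≈ -18.500)
n(v) = -37*v/2
-543/3345 + ((-19 + 16*(-25)) - 1*1639)/n(23) = -543/3345 + ((-19 + 16*(-25)) - 1*1639)/((-37/2*23)) = -543*1/3345 + ((-19 - 400) - 1639)/(-851/2) = -181/1115 + (-419 - 1639)*(-2/851) = -181/1115 - 2058*(-2/851) = -181/1115 + 4116/851 = 4435309/948865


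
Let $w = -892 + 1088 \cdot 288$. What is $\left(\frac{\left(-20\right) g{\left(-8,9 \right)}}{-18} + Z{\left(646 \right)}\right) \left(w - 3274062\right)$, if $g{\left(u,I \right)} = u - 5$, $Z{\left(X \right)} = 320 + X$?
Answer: $- \frac{25363228040}{9} \approx -2.8181 \cdot 10^{9}$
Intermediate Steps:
$g{\left(u,I \right)} = -5 + u$
$w = 312452$ ($w = -892 + 313344 = 312452$)
$\left(\frac{\left(-20\right) g{\left(-8,9 \right)}}{-18} + Z{\left(646 \right)}\right) \left(w - 3274062\right) = \left(\frac{\left(-20\right) \left(-5 - 8\right)}{-18} + \left(320 + 646\right)\right) \left(312452 - 3274062\right) = \left(\left(-20\right) \left(-13\right) \left(- \frac{1}{18}\right) + 966\right) \left(-2961610\right) = \left(260 \left(- \frac{1}{18}\right) + 966\right) \left(-2961610\right) = \left(- \frac{130}{9} + 966\right) \left(-2961610\right) = \frac{8564}{9} \left(-2961610\right) = - \frac{25363228040}{9}$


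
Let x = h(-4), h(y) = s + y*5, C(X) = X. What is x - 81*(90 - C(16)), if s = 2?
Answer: -6012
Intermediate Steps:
h(y) = 2 + 5*y (h(y) = 2 + y*5 = 2 + 5*y)
x = -18 (x = 2 + 5*(-4) = 2 - 20 = -18)
x - 81*(90 - C(16)) = -18 - 81*(90 - 1*16) = -18 - 81*(90 - 16) = -18 - 81*74 = -18 - 5994 = -6012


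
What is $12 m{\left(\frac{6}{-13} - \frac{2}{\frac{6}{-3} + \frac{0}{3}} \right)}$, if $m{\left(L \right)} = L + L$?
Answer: $\frac{168}{13} \approx 12.923$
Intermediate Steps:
$m{\left(L \right)} = 2 L$
$12 m{\left(\frac{6}{-13} - \frac{2}{\frac{6}{-3} + \frac{0}{3}} \right)} = 12 \cdot 2 \left(\frac{6}{-13} - \frac{2}{\frac{6}{-3} + \frac{0}{3}}\right) = 12 \cdot 2 \left(6 \left(- \frac{1}{13}\right) - \frac{2}{6 \left(- \frac{1}{3}\right) + 0 \cdot \frac{1}{3}}\right) = 12 \cdot 2 \left(- \frac{6}{13} - \frac{2}{-2 + 0}\right) = 12 \cdot 2 \left(- \frac{6}{13} - \frac{2}{-2}\right) = 12 \cdot 2 \left(- \frac{6}{13} - -1\right) = 12 \cdot 2 \left(- \frac{6}{13} + 1\right) = 12 \cdot 2 \cdot \frac{7}{13} = 12 \cdot \frac{14}{13} = \frac{168}{13}$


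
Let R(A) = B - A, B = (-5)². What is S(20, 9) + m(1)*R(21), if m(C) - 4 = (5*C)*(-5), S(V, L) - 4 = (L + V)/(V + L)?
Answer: -79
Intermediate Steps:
S(V, L) = 5 (S(V, L) = 4 + (L + V)/(V + L) = 4 + (L + V)/(L + V) = 4 + 1 = 5)
m(C) = 4 - 25*C (m(C) = 4 + (5*C)*(-5) = 4 - 25*C)
B = 25
R(A) = 25 - A
S(20, 9) + m(1)*R(21) = 5 + (4 - 25*1)*(25 - 1*21) = 5 + (4 - 25)*(25 - 21) = 5 - 21*4 = 5 - 84 = -79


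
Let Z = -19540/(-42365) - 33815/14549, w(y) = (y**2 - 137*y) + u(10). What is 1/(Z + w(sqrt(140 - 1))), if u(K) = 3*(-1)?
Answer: -2038399660781034713/39372324888282801726378 - 2081906723430745073*sqrt(139)/39372324888282801726378 ≈ -0.00067519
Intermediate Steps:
u(K) = -3
w(y) = -3 + y**2 - 137*y (w(y) = (y**2 - 137*y) - 3 = -3 + y**2 - 137*y)
Z = -229657003/123273677 (Z = -19540*(-1/42365) - 33815*1/14549 = 3908/8473 - 33815/14549 = -229657003/123273677 ≈ -1.8630)
1/(Z + w(sqrt(140 - 1))) = 1/(-229657003/123273677 + (-3 + (sqrt(140 - 1))**2 - 137*sqrt(140 - 1))) = 1/(-229657003/123273677 + (-3 + (sqrt(139))**2 - 137*sqrt(139))) = 1/(-229657003/123273677 + (-3 + 139 - 137*sqrt(139))) = 1/(-229657003/123273677 + (136 - 137*sqrt(139))) = 1/(16535563069/123273677 - 137*sqrt(139))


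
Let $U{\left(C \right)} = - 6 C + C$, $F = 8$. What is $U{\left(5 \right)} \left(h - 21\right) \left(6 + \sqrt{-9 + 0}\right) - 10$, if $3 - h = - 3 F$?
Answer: $-910 - 450 i \approx -910.0 - 450.0 i$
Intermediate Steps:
$h = 27$ ($h = 3 - \left(-3\right) 8 = 3 - -24 = 3 + 24 = 27$)
$U{\left(C \right)} = - 5 C$
$U{\left(5 \right)} \left(h - 21\right) \left(6 + \sqrt{-9 + 0}\right) - 10 = \left(-5\right) 5 \left(27 - 21\right) \left(6 + \sqrt{-9 + 0}\right) - 10 = - 25 \cdot 6 \left(6 + \sqrt{-9}\right) - 10 = - 25 \cdot 6 \left(6 + 3 i\right) - 10 = - 25 \left(36 + 18 i\right) - 10 = \left(-900 - 450 i\right) - 10 = -910 - 450 i$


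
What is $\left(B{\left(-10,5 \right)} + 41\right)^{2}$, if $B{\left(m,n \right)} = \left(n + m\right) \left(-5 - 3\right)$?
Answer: $6561$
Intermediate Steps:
$B{\left(m,n \right)} = - 8 m - 8 n$ ($B{\left(m,n \right)} = \left(m + n\right) \left(-8\right) = - 8 m - 8 n$)
$\left(B{\left(-10,5 \right)} + 41\right)^{2} = \left(\left(\left(-8\right) \left(-10\right) - 40\right) + 41\right)^{2} = \left(\left(80 - 40\right) + 41\right)^{2} = \left(40 + 41\right)^{2} = 81^{2} = 6561$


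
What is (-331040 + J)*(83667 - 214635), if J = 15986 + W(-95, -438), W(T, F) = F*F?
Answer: 16136567280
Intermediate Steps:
W(T, F) = F²
J = 207830 (J = 15986 + (-438)² = 15986 + 191844 = 207830)
(-331040 + J)*(83667 - 214635) = (-331040 + 207830)*(83667 - 214635) = -123210*(-130968) = 16136567280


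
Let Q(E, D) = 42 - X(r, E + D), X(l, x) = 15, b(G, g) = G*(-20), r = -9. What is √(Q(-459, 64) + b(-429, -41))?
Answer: √8607 ≈ 92.774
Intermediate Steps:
b(G, g) = -20*G
Q(E, D) = 27 (Q(E, D) = 42 - 1*15 = 42 - 15 = 27)
√(Q(-459, 64) + b(-429, -41)) = √(27 - 20*(-429)) = √(27 + 8580) = √8607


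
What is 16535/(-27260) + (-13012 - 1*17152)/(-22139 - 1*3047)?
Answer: 40582013/68657036 ≈ 0.59108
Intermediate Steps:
16535/(-27260) + (-13012 - 1*17152)/(-22139 - 1*3047) = 16535*(-1/27260) + (-13012 - 17152)/(-22139 - 3047) = -3307/5452 - 30164/(-25186) = -3307/5452 - 30164*(-1/25186) = -3307/5452 + 15082/12593 = 40582013/68657036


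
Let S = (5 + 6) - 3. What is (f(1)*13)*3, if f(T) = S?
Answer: 312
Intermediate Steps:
S = 8 (S = 11 - 3 = 8)
f(T) = 8
(f(1)*13)*3 = (8*13)*3 = 104*3 = 312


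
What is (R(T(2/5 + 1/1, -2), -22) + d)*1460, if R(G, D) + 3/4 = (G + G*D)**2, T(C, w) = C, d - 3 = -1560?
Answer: -5061747/5 ≈ -1.0123e+6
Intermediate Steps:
d = -1557 (d = 3 - 1560 = -1557)
R(G, D) = -3/4 + (G + D*G)**2 (R(G, D) = -3/4 + (G + G*D)**2 = -3/4 + (G + D*G)**2)
(R(T(2/5 + 1/1, -2), -22) + d)*1460 = ((-3/4 + (2/5 + 1/1)**2*(1 - 22)**2) - 1557)*1460 = ((-3/4 + (2*(1/5) + 1*1)**2*(-21)**2) - 1557)*1460 = ((-3/4 + (2/5 + 1)**2*441) - 1557)*1460 = ((-3/4 + (7/5)**2*441) - 1557)*1460 = ((-3/4 + (49/25)*441) - 1557)*1460 = ((-3/4 + 21609/25) - 1557)*1460 = (86361/100 - 1557)*1460 = -69339/100*1460 = -5061747/5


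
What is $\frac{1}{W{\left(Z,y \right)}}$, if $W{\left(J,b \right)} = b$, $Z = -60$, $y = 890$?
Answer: $\frac{1}{890} \approx 0.0011236$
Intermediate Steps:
$\frac{1}{W{\left(Z,y \right)}} = \frac{1}{890}$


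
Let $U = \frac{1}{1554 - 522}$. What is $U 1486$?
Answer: $\frac{743}{516} \approx 1.4399$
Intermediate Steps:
$U = \frac{1}{1032} \approx 0.00096899$
$U 1486 = \frac{1}{1032} \cdot 1486 = \frac{743}{516}$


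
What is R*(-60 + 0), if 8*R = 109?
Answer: -1635/2 ≈ -817.50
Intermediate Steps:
R = 109/8 (R = (⅛)*109 = 109/8 ≈ 13.625)
R*(-60 + 0) = 109*(-60 + 0)/8 = (109/8)*(-60) = -1635/2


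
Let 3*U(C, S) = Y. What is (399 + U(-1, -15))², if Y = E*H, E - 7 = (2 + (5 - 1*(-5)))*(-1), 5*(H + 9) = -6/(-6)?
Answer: 1540081/9 ≈ 1.7112e+5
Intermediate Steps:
H = -44/5 (H = -9 + (-6/(-6))/5 = -9 + (-6*(-⅙))/5 = -9 + (⅕)*1 = -9 + ⅕ = -44/5 ≈ -8.8000)
E = -5 (E = 7 + (2 + (5 - 1*(-5)))*(-1) = 7 + (2 + (5 + 5))*(-1) = 7 + (2 + 10)*(-1) = 7 + 12*(-1) = 7 - 12 = -5)
Y = 44 (Y = -5*(-44/5) = 44)
U(C, S) = 44/3 (U(C, S) = (⅓)*44 = 44/3)
(399 + U(-1, -15))² = (399 + 44/3)² = (1241/3)² = 1540081/9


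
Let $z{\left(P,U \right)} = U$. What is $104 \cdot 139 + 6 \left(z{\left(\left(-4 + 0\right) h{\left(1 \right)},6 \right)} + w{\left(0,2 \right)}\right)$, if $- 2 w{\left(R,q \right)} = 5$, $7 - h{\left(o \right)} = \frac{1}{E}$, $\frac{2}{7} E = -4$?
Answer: $14477$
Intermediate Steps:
$E = -14$ ($E = \frac{7}{2} \left(-4\right) = -14$)
$h{\left(o \right)} = \frac{99}{14}$ ($h{\left(o \right)} = 7 - \frac{1}{-14} = 7 - - \frac{1}{14} = 7 + \frac{1}{14} = \frac{99}{14}$)
$w{\left(R,q \right)} = - \frac{5}{2}$ ($w{\left(R,q \right)} = \left(- \frac{1}{2}\right) 5 = - \frac{5}{2}$)
$104 \cdot 139 + 6 \left(z{\left(\left(-4 + 0\right) h{\left(1 \right)},6 \right)} + w{\left(0,2 \right)}\right) = 104 \cdot 139 + 6 \left(6 - \frac{5}{2}\right) = 14456 + 6 \cdot \frac{7}{2} = 14456 + 21 = 14477$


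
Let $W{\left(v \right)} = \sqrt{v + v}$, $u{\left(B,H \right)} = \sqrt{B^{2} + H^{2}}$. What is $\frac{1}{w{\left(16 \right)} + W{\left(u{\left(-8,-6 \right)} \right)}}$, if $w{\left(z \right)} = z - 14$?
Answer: $- \frac{1}{8} + \frac{\sqrt{5}}{8} \approx 0.15451$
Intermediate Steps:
$W{\left(v \right)} = \sqrt{2} \sqrt{v}$ ($W{\left(v \right)} = \sqrt{2 v} = \sqrt{2} \sqrt{v}$)
$w{\left(z \right)} = -14 + z$
$\frac{1}{w{\left(16 \right)} + W{\left(u{\left(-8,-6 \right)} \right)}} = \frac{1}{\left(-14 + 16\right) + \sqrt{2} \sqrt{\sqrt{\left(-8\right)^{2} + \left(-6\right)^{2}}}} = \frac{1}{2 + \sqrt{2} \sqrt{\sqrt{64 + 36}}} = \frac{1}{2 + \sqrt{2} \sqrt{\sqrt{100}}} = \frac{1}{2 + \sqrt{2} \sqrt{10}} = \frac{1}{2 + 2 \sqrt{5}}$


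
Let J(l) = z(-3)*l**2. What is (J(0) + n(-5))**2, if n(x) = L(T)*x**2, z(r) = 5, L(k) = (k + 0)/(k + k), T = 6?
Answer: 625/4 ≈ 156.25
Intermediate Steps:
L(k) = 1/2 (L(k) = k/((2*k)) = k*(1/(2*k)) = 1/2)
J(l) = 5*l**2
n(x) = x**2/2
(J(0) + n(-5))**2 = (5*0**2 + (1/2)*(-5)**2)**2 = (5*0 + (1/2)*25)**2 = (0 + 25/2)**2 = (25/2)**2 = 625/4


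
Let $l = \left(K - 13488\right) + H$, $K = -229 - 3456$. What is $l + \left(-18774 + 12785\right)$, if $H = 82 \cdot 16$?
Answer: $-21850$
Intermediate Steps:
$K = -3685$ ($K = -229 - 3456 = -3685$)
$H = 1312$
$l = -15861$ ($l = \left(-3685 - 13488\right) + 1312 = -17173 + 1312 = -15861$)
$l + \left(-18774 + 12785\right) = -15861 + \left(-18774 + 12785\right) = -15861 - 5989 = -21850$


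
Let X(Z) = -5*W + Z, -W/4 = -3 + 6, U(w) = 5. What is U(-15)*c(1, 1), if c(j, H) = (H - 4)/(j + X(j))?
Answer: -15/62 ≈ -0.24194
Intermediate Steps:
W = -12 (W = -4*(-3 + 6) = -4*3 = -12)
X(Z) = 60 + Z (X(Z) = -5*(-12) + Z = 60 + Z)
c(j, H) = (-4 + H)/(60 + 2*j) (c(j, H) = (H - 4)/(j + (60 + j)) = (-4 + H)/(60 + 2*j))
U(-15)*c(1, 1) = 5*((-4 + 1)/(2*(30 + 1))) = 5*((½)*(-3)/31) = 5*((½)*(1/31)*(-3)) = 5*(-3/62) = -15/62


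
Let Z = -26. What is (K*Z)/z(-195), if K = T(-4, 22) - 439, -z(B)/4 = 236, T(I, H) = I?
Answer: -5759/472 ≈ -12.201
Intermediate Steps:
z(B) = -944 (z(B) = -4*236 = -944)
K = -443 (K = -4 - 439 = -443)
(K*Z)/z(-195) = -443*(-26)/(-944) = 11518*(-1/944) = -5759/472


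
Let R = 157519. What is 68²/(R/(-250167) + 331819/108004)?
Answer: 124936025552832/65997481697 ≈ 1893.0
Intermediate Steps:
68²/(R/(-250167) + 331819/108004) = 68²/(157519/(-250167) + 331819/108004) = 4624/(157519*(-1/250167) + 331819*(1/108004)) = 4624/(-157519/250167 + 331819/108004) = 4624/(65997481697/27019036668) = 4624*(27019036668/65997481697) = 124936025552832/65997481697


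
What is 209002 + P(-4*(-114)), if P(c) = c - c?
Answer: 209002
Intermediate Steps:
P(c) = 0
209002 + P(-4*(-114)) = 209002 + 0 = 209002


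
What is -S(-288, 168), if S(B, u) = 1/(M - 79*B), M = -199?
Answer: -1/22553 ≈ -4.4340e-5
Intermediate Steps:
S(B, u) = 1/(-199 - 79*B)
-S(-288, 168) = -(-1)/(199 + 79*(-288)) = -(-1)/(199 - 22752) = -(-1)/(-22553) = -(-1)*(-1)/22553 = -1*1/22553 = -1/22553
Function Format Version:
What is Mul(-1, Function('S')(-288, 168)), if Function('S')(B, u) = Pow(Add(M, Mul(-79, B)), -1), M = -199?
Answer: Rational(-1, 22553) ≈ -4.4340e-5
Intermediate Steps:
Function('S')(B, u) = Pow(Add(-199, Mul(-79, B)), -1)
Mul(-1, Function('S')(-288, 168)) = Mul(-1, Mul(-1, Pow(Add(199, Mul(79, -288)), -1))) = Mul(-1, Mul(-1, Pow(Add(199, -22752), -1))) = Mul(-1, Mul(-1, Pow(-22553, -1))) = Mul(-1, Mul(-1, Rational(-1, 22553))) = Mul(-1, Rational(1, 22553)) = Rational(-1, 22553)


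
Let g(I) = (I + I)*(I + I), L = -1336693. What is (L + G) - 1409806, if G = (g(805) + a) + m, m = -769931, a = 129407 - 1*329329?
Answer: -1124252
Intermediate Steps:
a = -199922 (a = 129407 - 329329 = -199922)
g(I) = 4*I² (g(I) = (2*I)*(2*I) = 4*I²)
G = 1622247 (G = (4*805² - 199922) - 769931 = (4*648025 - 199922) - 769931 = (2592100 - 199922) - 769931 = 2392178 - 769931 = 1622247)
(L + G) - 1409806 = (-1336693 + 1622247) - 1409806 = 285554 - 1409806 = -1124252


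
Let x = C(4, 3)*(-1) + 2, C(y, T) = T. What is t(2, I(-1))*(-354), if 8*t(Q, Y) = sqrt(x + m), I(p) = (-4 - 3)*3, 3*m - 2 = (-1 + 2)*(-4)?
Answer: -59*I*sqrt(15)/4 ≈ -57.127*I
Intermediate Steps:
m = -2/3 (m = 2/3 + ((-1 + 2)*(-4))/3 = 2/3 + (1*(-4))/3 = 2/3 + (1/3)*(-4) = 2/3 - 4/3 = -2/3 ≈ -0.66667)
I(p) = -21 (I(p) = -7*3 = -21)
x = -1 (x = 3*(-1) + 2 = -3 + 2 = -1)
t(Q, Y) = I*sqrt(15)/24 (t(Q, Y) = sqrt(-1 - 2/3)/8 = sqrt(-5/3)/8 = (I*sqrt(15)/3)/8 = I*sqrt(15)/24)
t(2, I(-1))*(-354) = (I*sqrt(15)/24)*(-354) = -59*I*sqrt(15)/4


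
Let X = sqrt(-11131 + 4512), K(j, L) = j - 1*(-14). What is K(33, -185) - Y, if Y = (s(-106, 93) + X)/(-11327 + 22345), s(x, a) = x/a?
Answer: 24079892/512337 - I*sqrt(6619)/11018 ≈ 47.0 - 0.007384*I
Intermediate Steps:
K(j, L) = 14 + j (K(j, L) = j + 14 = 14 + j)
X = I*sqrt(6619) (X = sqrt(-6619) = I*sqrt(6619) ≈ 81.357*I)
Y = -53/512337 + I*sqrt(6619)/11018 (Y = (-106/93 + I*sqrt(6619))/(-11327 + 22345) = (-106*1/93 + I*sqrt(6619))/11018 = (-106/93 + I*sqrt(6619))*(1/11018) = -53/512337 + I*sqrt(6619)/11018 ≈ -0.00010345 + 0.007384*I)
K(33, -185) - Y = (14 + 33) - (-53/512337 + I*sqrt(6619)/11018) = 47 + (53/512337 - I*sqrt(6619)/11018) = 24079892/512337 - I*sqrt(6619)/11018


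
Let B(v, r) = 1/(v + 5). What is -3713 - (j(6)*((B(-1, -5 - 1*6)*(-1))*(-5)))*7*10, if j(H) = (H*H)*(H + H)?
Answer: -41513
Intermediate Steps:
B(v, r) = 1/(5 + v)
j(H) = 2*H³ (j(H) = H²*(2*H) = 2*H³)
-3713 - (j(6)*((B(-1, -5 - 1*6)*(-1))*(-5)))*7*10 = -3713 - ((2*6³)*((-1/(5 - 1))*(-5)))*7*10 = -3713 - ((2*216)*((-1/4)*(-5)))*7*10 = -3713 - (432*(((¼)*(-1))*(-5)))*7*10 = -3713 - (432*(-¼*(-5)))*7*10 = -3713 - (432*(5/4))*7*10 = -3713 - 540*7*10 = -3713 - 3780*10 = -3713 - 1*37800 = -3713 - 37800 = -41513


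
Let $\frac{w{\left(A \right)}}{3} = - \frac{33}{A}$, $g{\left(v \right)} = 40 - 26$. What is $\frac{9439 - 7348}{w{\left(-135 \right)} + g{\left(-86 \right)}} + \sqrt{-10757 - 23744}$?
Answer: $\frac{1845}{13} + i \sqrt{34501} \approx 141.92 + 185.74 i$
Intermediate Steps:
$g{\left(v \right)} = 14$
$w{\left(A \right)} = - \frac{99}{A}$ ($w{\left(A \right)} = 3 \left(- \frac{33}{A}\right) = - \frac{99}{A}$)
$\frac{9439 - 7348}{w{\left(-135 \right)} + g{\left(-86 \right)}} + \sqrt{-10757 - 23744} = \frac{9439 - 7348}{- \frac{99}{-135} + 14} + \sqrt{-10757 - 23744} = \frac{2091}{\left(-99\right) \left(- \frac{1}{135}\right) + 14} + \sqrt{-34501} = \frac{2091}{\frac{11}{15} + 14} + i \sqrt{34501} = \frac{2091}{\frac{221}{15}} + i \sqrt{34501} = 2091 \cdot \frac{15}{221} + i \sqrt{34501} = \frac{1845}{13} + i \sqrt{34501}$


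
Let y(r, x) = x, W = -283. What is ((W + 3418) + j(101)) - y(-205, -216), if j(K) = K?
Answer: 3452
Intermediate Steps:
((W + 3418) + j(101)) - y(-205, -216) = ((-283 + 3418) + 101) - 1*(-216) = (3135 + 101) + 216 = 3236 + 216 = 3452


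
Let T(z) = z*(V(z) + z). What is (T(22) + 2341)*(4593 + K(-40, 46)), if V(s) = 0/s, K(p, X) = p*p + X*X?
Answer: 23472925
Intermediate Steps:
K(p, X) = X² + p² (K(p, X) = p² + X² = X² + p²)
V(s) = 0
T(z) = z² (T(z) = z*(0 + z) = z*z = z²)
(T(22) + 2341)*(4593 + K(-40, 46)) = (22² + 2341)*(4593 + (46² + (-40)²)) = (484 + 2341)*(4593 + (2116 + 1600)) = 2825*(4593 + 3716) = 2825*8309 = 23472925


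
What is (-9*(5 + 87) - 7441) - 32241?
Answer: -40510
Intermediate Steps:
(-9*(5 + 87) - 7441) - 32241 = (-9*92 - 7441) - 32241 = (-828 - 7441) - 32241 = -8269 - 32241 = -40510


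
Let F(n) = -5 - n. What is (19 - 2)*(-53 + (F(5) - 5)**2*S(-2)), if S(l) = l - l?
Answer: -901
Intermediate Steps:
S(l) = 0
(19 - 2)*(-53 + (F(5) - 5)**2*S(-2)) = (19 - 2)*(-53 + ((-5 - 1*5) - 5)**2*0) = 17*(-53 + ((-5 - 5) - 5)**2*0) = 17*(-53 + (-10 - 5)**2*0) = 17*(-53 + (-15)**2*0) = 17*(-53 + 225*0) = 17*(-53 + 0) = 17*(-53) = -901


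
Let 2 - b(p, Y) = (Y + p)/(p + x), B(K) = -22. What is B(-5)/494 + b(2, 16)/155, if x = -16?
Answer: -6254/267995 ≈ -0.023336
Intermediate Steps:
b(p, Y) = 2 - (Y + p)/(-16 + p) (b(p, Y) = 2 - (Y + p)/(p - 16) = 2 - (Y + p)/(-16 + p))
B(-5)/494 + b(2, 16)/155 = -22/494 + ((-32 + 2 - 1*16)/(-16 + 2))/155 = -22*1/494 + ((-32 + 2 - 16)/(-14))*(1/155) = -11/247 - 1/14*(-46)*(1/155) = -11/247 + (23/7)*(1/155) = -11/247 + 23/1085 = -6254/267995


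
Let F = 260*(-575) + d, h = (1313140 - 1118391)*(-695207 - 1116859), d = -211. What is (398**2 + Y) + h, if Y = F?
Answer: -352898032741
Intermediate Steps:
h = -352898041434 (h = 194749*(-1812066) = -352898041434)
F = -149711 (F = 260*(-575) - 211 = -149500 - 211 = -149711)
Y = -149711
(398**2 + Y) + h = (398**2 - 149711) - 352898041434 = (158404 - 149711) - 352898041434 = 8693 - 352898041434 = -352898032741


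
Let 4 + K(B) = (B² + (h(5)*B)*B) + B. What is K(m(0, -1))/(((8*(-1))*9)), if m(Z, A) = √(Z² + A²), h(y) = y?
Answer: -1/24 ≈ -0.041667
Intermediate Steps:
m(Z, A) = √(A² + Z²)
K(B) = -4 + B + 6*B² (K(B) = -4 + ((B² + (5*B)*B) + B) = -4 + ((B² + 5*B²) + B) = -4 + (6*B² + B) = -4 + (B + 6*B²) = -4 + B + 6*B²)
K(m(0, -1))/(((8*(-1))*9)) = (-4 + √((-1)² + 0²) + 6*(√((-1)² + 0²))²)/(((8*(-1))*9)) = (-4 + √(1 + 0) + 6*(√(1 + 0))²)/((-8*9)) = (-4 + √1 + 6*(√1)²)/(-72) = (-4 + 1 + 6*1²)*(-1/72) = (-4 + 1 + 6*1)*(-1/72) = (-4 + 1 + 6)*(-1/72) = 3*(-1/72) = -1/24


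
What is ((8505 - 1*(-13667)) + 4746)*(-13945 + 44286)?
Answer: 816719038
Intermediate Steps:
((8505 - 1*(-13667)) + 4746)*(-13945 + 44286) = ((8505 + 13667) + 4746)*30341 = (22172 + 4746)*30341 = 26918*30341 = 816719038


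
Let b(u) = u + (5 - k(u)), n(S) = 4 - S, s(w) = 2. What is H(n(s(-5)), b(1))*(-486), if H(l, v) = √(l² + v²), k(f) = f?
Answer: -486*√29 ≈ -2617.2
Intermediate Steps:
b(u) = 5 (b(u) = u + (5 - u) = 5)
H(n(s(-5)), b(1))*(-486) = √((4 - 1*2)² + 5²)*(-486) = √((4 - 2)² + 25)*(-486) = √(2² + 25)*(-486) = √(4 + 25)*(-486) = √29*(-486) = -486*√29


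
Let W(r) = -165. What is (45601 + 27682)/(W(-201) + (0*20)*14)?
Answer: -73283/165 ≈ -444.14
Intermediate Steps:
(45601 + 27682)/(W(-201) + (0*20)*14) = (45601 + 27682)/(-165 + (0*20)*14) = 73283/(-165 + 0*14) = 73283/(-165 + 0) = 73283/(-165) = 73283*(-1/165) = -73283/165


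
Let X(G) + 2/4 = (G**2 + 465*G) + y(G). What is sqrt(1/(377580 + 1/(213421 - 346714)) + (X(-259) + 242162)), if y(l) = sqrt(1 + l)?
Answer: sqrt(1912986400713106728575039338 + 10131940736921323766884*I*sqrt(258))/100657541878 ≈ 434.52 + 0.018483*I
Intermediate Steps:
X(G) = -1/2 + G**2 + sqrt(1 + G) + 465*G (X(G) = -1/2 + ((G**2 + 465*G) + sqrt(1 + G)) = -1/2 + (G**2 + sqrt(1 + G) + 465*G) = -1/2 + G**2 + sqrt(1 + G) + 465*G)
sqrt(1/(377580 + 1/(213421 - 346714)) + (X(-259) + 242162)) = sqrt(1/(377580 + 1/(213421 - 346714)) + ((-1/2 + (-259)**2 + sqrt(1 - 259) + 465*(-259)) + 242162)) = sqrt(1/(377580 + 1/(-133293)) + ((-1/2 + 67081 + sqrt(-258) - 120435) + 242162)) = sqrt(1/(377580 - 1/133293) + ((-1/2 + 67081 + I*sqrt(258) - 120435) + 242162)) = sqrt(1/(50328770939/133293) + ((-106709/2 + I*sqrt(258)) + 242162)) = sqrt(133293/50328770939 + (377615/2 + I*sqrt(258))) = sqrt(19004898838397071/100657541878 + I*sqrt(258))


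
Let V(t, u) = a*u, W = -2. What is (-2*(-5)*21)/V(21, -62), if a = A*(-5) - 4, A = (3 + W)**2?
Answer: 35/93 ≈ 0.37634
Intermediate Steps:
A = 1 (A = (3 - 2)**2 = 1**2 = 1)
a = -9 (a = 1*(-5) - 4 = -5 - 4 = -9)
V(t, u) = -9*u
(-2*(-5)*21)/V(21, -62) = (-2*(-5)*21)/((-9*(-62))) = (10*21)/558 = 210*(1/558) = 35/93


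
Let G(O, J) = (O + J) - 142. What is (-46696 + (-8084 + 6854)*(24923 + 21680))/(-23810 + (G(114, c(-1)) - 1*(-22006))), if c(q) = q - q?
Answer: 28684193/916 ≈ 31315.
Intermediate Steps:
c(q) = 0
G(O, J) = -142 + J + O (G(O, J) = (J + O) - 142 = -142 + J + O)
(-46696 + (-8084 + 6854)*(24923 + 21680))/(-23810 + (G(114, c(-1)) - 1*(-22006))) = (-46696 + (-8084 + 6854)*(24923 + 21680))/(-23810 + ((-142 + 0 + 114) - 1*(-22006))) = (-46696 - 1230*46603)/(-23810 + (-28 + 22006)) = (-46696 - 57321690)/(-23810 + 21978) = -57368386/(-1832) = -57368386*(-1/1832) = 28684193/916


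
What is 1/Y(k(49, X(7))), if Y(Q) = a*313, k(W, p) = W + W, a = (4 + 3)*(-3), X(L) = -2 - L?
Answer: -1/6573 ≈ -0.00015214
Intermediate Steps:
a = -21 (a = 7*(-3) = -21)
k(W, p) = 2*W
Y(Q) = -6573 (Y(Q) = -21*313 = -6573)
1/Y(k(49, X(7))) = 1/(-6573) = -1/6573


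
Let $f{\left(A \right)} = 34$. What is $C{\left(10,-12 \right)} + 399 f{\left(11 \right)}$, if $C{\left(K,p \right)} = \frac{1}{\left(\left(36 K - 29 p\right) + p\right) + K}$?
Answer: $\frac{9577597}{706} \approx 13566.0$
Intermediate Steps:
$C{\left(K,p \right)} = \frac{1}{- 28 p + 37 K}$ ($C{\left(K,p \right)} = \frac{1}{\left(\left(- 29 p + 36 K\right) + p\right) + K} = \frac{1}{\left(- 28 p + 36 K\right) + K} = \frac{1}{- 28 p + 37 K}$)
$C{\left(10,-12 \right)} + 399 f{\left(11 \right)} = \frac{1}{\left(-28\right) \left(-12\right) + 37 \cdot 10} + 399 \cdot 34 = \frac{1}{336 + 370} + 13566 = \frac{1}{706} + 13566 = \frac{9577597}{706}$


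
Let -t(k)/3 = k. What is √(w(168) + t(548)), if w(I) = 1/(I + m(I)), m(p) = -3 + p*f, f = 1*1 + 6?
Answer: I*√328485847/447 ≈ 40.546*I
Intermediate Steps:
f = 7 (f = 1 + 6 = 7)
t(k) = -3*k
m(p) = -3 + 7*p (m(p) = -3 + p*7 = -3 + 7*p)
w(I) = 1/(-3 + 8*I) (w(I) = 1/(I + (-3 + 7*I)) = 1/(-3 + 8*I))
√(w(168) + t(548)) = √(1/(-3 + 8*168) - 3*548) = √(1/(-3 + 1344) - 1644) = √(1/1341 - 1644) = √(-2204603/1341) = I*√328485847/447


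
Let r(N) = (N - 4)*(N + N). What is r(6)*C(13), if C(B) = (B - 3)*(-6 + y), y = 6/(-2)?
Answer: -2160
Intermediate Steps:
y = -3 (y = 6*(-½) = -3)
r(N) = 2*N*(-4 + N) (r(N) = (-4 + N)*(2*N) = 2*N*(-4 + N))
C(B) = 27 - 9*B (C(B) = (B - 3)*(-6 - 3) = (-3 + B)*(-9) = 27 - 9*B)
r(6)*C(13) = (2*6*(-4 + 6))*(27 - 9*13) = (2*6*2)*(27 - 117) = 24*(-90) = -2160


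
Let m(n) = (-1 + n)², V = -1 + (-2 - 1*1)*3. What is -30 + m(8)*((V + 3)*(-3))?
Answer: 999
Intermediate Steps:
V = -10 (V = -1 + (-2 - 1)*3 = -1 - 3*3 = -1 - 9 = -10)
-30 + m(8)*((V + 3)*(-3)) = -30 + (-1 + 8)²*((-10 + 3)*(-3)) = -30 + 7²*(-7*(-3)) = -30 + 49*21 = -30 + 1029 = 999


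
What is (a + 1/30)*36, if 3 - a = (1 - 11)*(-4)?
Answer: -6654/5 ≈ -1330.8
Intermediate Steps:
a = -37 (a = 3 - (1 - 11)*(-4) = 3 - (-10)*(-4) = 3 - 1*40 = 3 - 40 = -37)
(a + 1/30)*36 = (-37 + 1/30)*36 = -1109/30*36 = -6654/5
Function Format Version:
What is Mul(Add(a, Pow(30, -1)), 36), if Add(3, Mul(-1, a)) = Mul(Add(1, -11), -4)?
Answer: Rational(-6654, 5) ≈ -1330.8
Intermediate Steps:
a = -37 (a = Add(3, Mul(-1, Mul(Add(1, -11), -4))) = Add(3, Mul(-1, Mul(-10, -4))) = Add(3, Mul(-1, 40)) = Add(3, -40) = -37)
Mul(Add(a, Pow(30, -1)), 36) = Mul(Add(-37, Pow(30, -1)), 36) = Mul(Add(-37, Rational(1, 30)), 36) = Mul(Rational(-1109, 30), 36) = Rational(-6654, 5)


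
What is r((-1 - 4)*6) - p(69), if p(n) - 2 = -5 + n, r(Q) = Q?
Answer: -96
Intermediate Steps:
p(n) = -3 + n (p(n) = 2 + (-5 + n) = -3 + n)
r((-1 - 4)*6) - p(69) = (-1 - 4)*6 - (-3 + 69) = -5*6 - 1*66 = -30 - 66 = -96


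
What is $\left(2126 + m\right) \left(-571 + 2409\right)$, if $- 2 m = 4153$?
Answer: $90981$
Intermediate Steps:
$m = - \frac{4153}{2}$ ($m = \left(- \frac{1}{2}\right) 4153 = - \frac{4153}{2} \approx -2076.5$)
$\left(2126 + m\right) \left(-571 + 2409\right) = \left(2126 - \frac{4153}{2}\right) \left(-571 + 2409\right) = \frac{99}{2} \cdot 1838 = 90981$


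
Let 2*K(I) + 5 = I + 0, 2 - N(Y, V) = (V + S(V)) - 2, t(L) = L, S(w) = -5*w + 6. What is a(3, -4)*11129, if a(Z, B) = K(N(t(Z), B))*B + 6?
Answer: 578708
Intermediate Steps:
S(w) = 6 - 5*w
N(Y, V) = -2 + 4*V (N(Y, V) = 2 - ((V + (6 - 5*V)) - 2) = 2 - ((6 - 4*V) - 2) = 2 - (4 - 4*V) = 2 + (-4 + 4*V) = -2 + 4*V)
K(I) = -5/2 + I/2 (K(I) = -5/2 + (I + 0)/2 = -5/2 + I/2)
a(Z, B) = 6 + B*(-7/2 + 2*B) (a(Z, B) = (-5/2 + (-2 + 4*B)/2)*B + 6 = (-5/2 + (-1 + 2*B))*B + 6 = (-7/2 + 2*B)*B + 6 = B*(-7/2 + 2*B) + 6 = 6 + B*(-7/2 + 2*B))
a(3, -4)*11129 = (6 + (½)*(-4)*(-7 + 4*(-4)))*11129 = (6 + (½)*(-4)*(-7 - 16))*11129 = (6 + (½)*(-4)*(-23))*11129 = (6 + 46)*11129 = 52*11129 = 578708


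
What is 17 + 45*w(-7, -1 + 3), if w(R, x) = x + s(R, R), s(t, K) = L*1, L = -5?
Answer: -118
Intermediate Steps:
s(t, K) = -5 (s(t, K) = -5*1 = -5)
w(R, x) = -5 + x (w(R, x) = x - 5 = -5 + x)
17 + 45*w(-7, -1 + 3) = 17 + 45*(-5 + (-1 + 3)) = 17 + 45*(-5 + 2) = 17 + 45*(-3) = 17 - 135 = -118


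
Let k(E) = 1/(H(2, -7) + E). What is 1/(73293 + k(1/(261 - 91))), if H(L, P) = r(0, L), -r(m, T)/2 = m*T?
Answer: 1/73463 ≈ 1.3612e-5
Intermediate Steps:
r(m, T) = -2*T*m (r(m, T) = -2*m*T = -2*T*m)
H(L, P) = 0 (H(L, P) = -2*L*0 = 0)
k(E) = 1/E (k(E) = 1/(0 + E) = 1/E)
1/(73293 + k(1/(261 - 91))) = 1/(73293 + 1/(1/(261 - 91))) = 1/(73293 + 1/(1/170)) = 1/(73293 + 170) = 1/73463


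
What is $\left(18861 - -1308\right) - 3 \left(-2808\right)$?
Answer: $28593$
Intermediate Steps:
$\left(18861 - -1308\right) - 3 \left(-2808\right) = \left(18861 + 1308\right) - -8424 = 20169 + 8424 = 28593$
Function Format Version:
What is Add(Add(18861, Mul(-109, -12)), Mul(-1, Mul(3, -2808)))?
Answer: 28593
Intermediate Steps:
Add(Add(18861, Mul(-109, -12)), Mul(-1, Mul(3, -2808))) = Add(Add(18861, 1308), Mul(-1, -8424)) = Add(20169, 8424) = 28593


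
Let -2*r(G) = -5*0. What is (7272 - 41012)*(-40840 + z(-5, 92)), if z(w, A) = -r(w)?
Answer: 1377941600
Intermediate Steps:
r(G) = 0 (r(G) = -(-5)*0/2 = -½*0 = 0)
z(w, A) = 0 (z(w, A) = -1*0 = 0)
(7272 - 41012)*(-40840 + z(-5, 92)) = (7272 - 41012)*(-40840 + 0) = -33740*(-40840) = 1377941600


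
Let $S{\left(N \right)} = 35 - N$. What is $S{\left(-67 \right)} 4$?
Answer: $408$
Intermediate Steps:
$S{\left(-67 \right)} 4 = \left(35 - -67\right) 4 = \left(35 + 67\right) 4 = 102 \cdot 4 = 408$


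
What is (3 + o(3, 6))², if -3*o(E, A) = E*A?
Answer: 9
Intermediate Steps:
o(E, A) = -A*E/3 (o(E, A) = -E*A/3 = -A*E/3)
(3 + o(3, 6))² = (3 - ⅓*6*3)² = (3 - 6)² = (-3)² = 9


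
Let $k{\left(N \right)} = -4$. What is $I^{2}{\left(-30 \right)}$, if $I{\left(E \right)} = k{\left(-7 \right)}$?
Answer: $16$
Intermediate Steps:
$I{\left(E \right)} = -4$
$I^{2}{\left(-30 \right)} = \left(-4\right)^{2} = 16$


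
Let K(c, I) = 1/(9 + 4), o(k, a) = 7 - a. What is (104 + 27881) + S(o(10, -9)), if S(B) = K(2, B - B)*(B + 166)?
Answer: 27999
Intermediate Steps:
K(c, I) = 1/13
S(B) = 166/13 + B/13 (S(B) = (B + 166)/13 = (166 + B)/13 = 166/13 + B/13)
(104 + 27881) + S(o(10, -9)) = (104 + 27881) + (166/13 + (7 - 1*(-9))/13) = 27985 + (166/13 + (7 + 9)/13) = 27985 + (166/13 + (1/13)*16) = 27985 + (166/13 + 16/13) = 27985 + 14 = 27999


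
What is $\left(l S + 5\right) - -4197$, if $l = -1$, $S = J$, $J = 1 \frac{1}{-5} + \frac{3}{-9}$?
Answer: $\frac{63038}{15} \approx 4202.5$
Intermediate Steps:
$J = - \frac{8}{15}$ ($J = 1 \left(- \frac{1}{5}\right) + 3 \left(- \frac{1}{9}\right) = - \frac{1}{5} - \frac{1}{3} = - \frac{8}{15} \approx -0.53333$)
$S = - \frac{8}{15} \approx -0.53333$
$\left(l S + 5\right) - -4197 = \left(\left(-1\right) \left(- \frac{8}{15}\right) + 5\right) - -4197 = \left(\frac{8}{15} + 5\right) + 4197 = \frac{83}{15} + 4197 = \frac{63038}{15}$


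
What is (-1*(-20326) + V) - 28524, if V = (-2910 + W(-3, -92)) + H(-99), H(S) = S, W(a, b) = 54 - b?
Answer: -11061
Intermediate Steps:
V = -2863 (V = (-2910 + (54 - 1*(-92))) - 99 = (-2910 + (54 + 92)) - 99 = (-2910 + 146) - 99 = -2764 - 99 = -2863)
(-1*(-20326) + V) - 28524 = (-1*(-20326) - 2863) - 28524 = (20326 - 2863) - 28524 = 17463 - 28524 = -11061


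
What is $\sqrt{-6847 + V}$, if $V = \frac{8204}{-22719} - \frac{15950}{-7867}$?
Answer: $\frac{i \sqrt{218671077292099477377}}{178730373} \approx 82.737 i$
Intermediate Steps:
$V = \frac{297827182}{178730373}$ ($V = 8204 \left(- \frac{1}{22719}\right) - - \frac{15950}{7867} = - \frac{8204}{22719} + \frac{15950}{7867} = \frac{297827182}{178730373} \approx 1.6663$)
$\sqrt{-6847 + V} = \sqrt{-6847 + \frac{297827182}{178730373}} = \sqrt{- \frac{1223469036749}{178730373}} = \frac{i \sqrt{218671077292099477377}}{178730373}$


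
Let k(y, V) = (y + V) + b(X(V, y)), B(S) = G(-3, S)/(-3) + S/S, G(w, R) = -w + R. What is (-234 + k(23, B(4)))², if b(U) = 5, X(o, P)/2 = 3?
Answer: 386884/9 ≈ 42987.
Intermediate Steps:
X(o, P) = 6 (X(o, P) = 2*3 = 6)
G(w, R) = R - w
B(S) = -S/3 (B(S) = (S - 1*(-3))/(-3) + S/S = (S + 3)*(-⅓) + 1 = (3 + S)*(-⅓) + 1 = (-1 - S/3) + 1 = -S/3)
k(y, V) = 5 + V + y (k(y, V) = (y + V) + 5 = (V + y) + 5 = 5 + V + y)
(-234 + k(23, B(4)))² = (-234 + (5 - ⅓*4 + 23))² = (-234 + (5 - 4/3 + 23))² = (-234 + 80/3)² = (-622/3)² = 386884/9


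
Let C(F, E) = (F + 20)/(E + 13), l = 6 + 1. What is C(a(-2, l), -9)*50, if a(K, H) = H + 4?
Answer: 775/2 ≈ 387.50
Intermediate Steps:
l = 7
a(K, H) = 4 + H
C(F, E) = (20 + F)/(13 + E)
C(a(-2, l), -9)*50 = ((20 + (4 + 7))/(13 - 9))*50 = ((20 + 11)/4)*50 = ((1/4)*31)*50 = (31/4)*50 = 775/2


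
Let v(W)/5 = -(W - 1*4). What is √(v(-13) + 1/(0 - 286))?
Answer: 3*√772486/286 ≈ 9.2194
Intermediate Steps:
v(W) = 20 - 5*W (v(W) = 5*(-(W - 1*4)) = 5*(-(W - 4)) = 5*(-(-4 + W)) = 5*(4 - W) = 20 - 5*W)
√(v(-13) + 1/(0 - 286)) = √((20 - 5*(-13)) + 1/(0 - 286)) = √((20 + 65) + 1/(-286)) = √(85 - 1/286) = √(24309/286) = 3*√772486/286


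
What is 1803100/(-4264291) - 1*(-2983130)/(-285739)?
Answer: -13236150401730/1218474246049 ≈ -10.863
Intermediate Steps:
1803100/(-4264291) - 1*(-2983130)/(-285739) = 1803100*(-1/4264291) + 2983130*(-1/285739) = -1803100/4264291 - 2983130/285739 = -13236150401730/1218474246049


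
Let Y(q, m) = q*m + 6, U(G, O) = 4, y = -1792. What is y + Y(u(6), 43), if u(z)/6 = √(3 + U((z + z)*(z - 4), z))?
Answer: -1786 + 258*√7 ≈ -1103.4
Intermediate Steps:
u(z) = 6*√7 (u(z) = 6*√(3 + 4) = 6*√7)
Y(q, m) = 6 + m*q (Y(q, m) = m*q + 6 = 6 + m*q)
y + Y(u(6), 43) = -1792 + (6 + 43*(6*√7)) = -1792 + (6 + 258*√7) = -1786 + 258*√7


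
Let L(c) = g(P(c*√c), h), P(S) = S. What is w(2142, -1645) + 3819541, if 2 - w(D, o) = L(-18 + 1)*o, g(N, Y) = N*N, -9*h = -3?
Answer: -4262342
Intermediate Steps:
h = ⅓ (h = -⅑*(-3) = ⅓ ≈ 0.33333)
g(N, Y) = N²
L(c) = c³ (L(c) = (c*√c)² = (c^(3/2))² = c³)
w(D, o) = 2 + 4913*o (w(D, o) = 2 - (-18 + 1)³*o = 2 - (-17)³*o = 2 - (-4913)*o = 2 + 4913*o)
w(2142, -1645) + 3819541 = (2 + 4913*(-1645)) + 3819541 = (2 - 8081885) + 3819541 = -8081883 + 3819541 = -4262342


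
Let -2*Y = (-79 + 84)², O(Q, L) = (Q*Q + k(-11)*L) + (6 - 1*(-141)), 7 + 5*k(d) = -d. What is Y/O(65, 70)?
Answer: -25/8856 ≈ -0.0028229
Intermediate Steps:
k(d) = -7/5 - d/5 (k(d) = -7/5 + (-d)/5 = -7/5 - d/5)
O(Q, L) = 147 + Q² + 4*L/5 (O(Q, L) = (Q*Q + (-7/5 - ⅕*(-11))*L) + (6 - 1*(-141)) = (Q² + (-7/5 + 11/5)*L) + (6 + 141) = (Q² + 4*L/5) + 147 = 147 + Q² + 4*L/5)
Y = -25/2 (Y = -(-79 + 84)²/2 = -½*5² = -½*25 = -25/2 ≈ -12.500)
Y/O(65, 70) = -25/(2*(147 + 65² + (⅘)*70)) = -25/(2*(147 + 4225 + 56)) = -25/2/4428 = -25/2*1/4428 = -25/8856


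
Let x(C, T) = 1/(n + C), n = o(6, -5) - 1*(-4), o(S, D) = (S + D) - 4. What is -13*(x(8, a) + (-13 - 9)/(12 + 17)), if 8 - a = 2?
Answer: 2197/261 ≈ 8.4176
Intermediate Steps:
a = 6 (a = 8 - 1*2 = 8 - 2 = 6)
o(S, D) = -4 + D + S (o(S, D) = (D + S) - 4 = -4 + D + S)
n = 1 (n = (-4 - 5 + 6) - 1*(-4) = -3 + 4 = 1)
x(C, T) = 1/(1 + C)
-13*(x(8, a) + (-13 - 9)/(12 + 17)) = -13*(1/(1 + 8) + (-13 - 9)/(12 + 17)) = -13*(1/9 - 22/29) = -13*(⅑ - 22*1/29) = -13*(⅑ - 22/29) = -13*(-169/261) = 2197/261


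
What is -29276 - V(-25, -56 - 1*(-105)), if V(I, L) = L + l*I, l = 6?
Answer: -29175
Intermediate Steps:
V(I, L) = L + 6*I
-29276 - V(-25, -56 - 1*(-105)) = -29276 - ((-56 - 1*(-105)) + 6*(-25)) = -29276 - ((-56 + 105) - 150) = -29276 - (49 - 150) = -29276 - 1*(-101) = -29276 + 101 = -29175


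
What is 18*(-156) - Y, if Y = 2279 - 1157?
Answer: -3930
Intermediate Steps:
Y = 1122
18*(-156) - Y = 18*(-156) - 1*1122 = -2808 - 1122 = -3930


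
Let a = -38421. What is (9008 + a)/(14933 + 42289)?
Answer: -29413/57222 ≈ -0.51402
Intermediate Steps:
(9008 + a)/(14933 + 42289) = (9008 - 38421)/(14933 + 42289) = -29413/57222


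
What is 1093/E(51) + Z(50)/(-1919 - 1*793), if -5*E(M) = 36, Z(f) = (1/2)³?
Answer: -9880723/65088 ≈ -151.81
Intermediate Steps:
Z(f) = ⅛ (Z(f) = (½)³ = ⅛)
E(M) = -36/5 (E(M) = -⅕*36 = -36/5)
1093/E(51) + Z(50)/(-1919 - 1*793) = 1093/(-36/5) + 1/(8*(-1919 - 1*793)) = 1093*(-5/36) + 1/(8*(-1919 - 793)) = -5465/36 + (⅛)/(-2712) = -5465/36 + (⅛)*(-1/2712) = -5465/36 - 1/21696 = -9880723/65088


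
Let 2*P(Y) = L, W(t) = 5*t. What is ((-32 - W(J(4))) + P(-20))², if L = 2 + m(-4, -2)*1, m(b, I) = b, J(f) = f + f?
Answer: 5329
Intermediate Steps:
J(f) = 2*f
L = -2 (L = 2 - 4*1 = 2 - 4 = -2)
P(Y) = -1 (P(Y) = (½)*(-2) = -1)
((-32 - W(J(4))) + P(-20))² = ((-32 - 5*2*4) - 1)² = ((-32 - 5*8) - 1)² = ((-32 - 1*40) - 1)² = ((-32 - 40) - 1)² = (-72 - 1)² = (-73)² = 5329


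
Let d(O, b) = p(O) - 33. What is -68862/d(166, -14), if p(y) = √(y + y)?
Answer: 2272446/757 + 137724*√83/757 ≈ 4659.4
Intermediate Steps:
p(y) = √2*√y (p(y) = √(2*y) = √2*√y)
d(O, b) = -33 + √2*√O (d(O, b) = √2*√O - 33 = -33 + √2*√O)
-68862/d(166, -14) = -68862/(-33 + √2*√166) = -68862/(-33 + 2*√83)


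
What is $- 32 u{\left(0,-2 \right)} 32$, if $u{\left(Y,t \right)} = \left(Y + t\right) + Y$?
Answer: $2048$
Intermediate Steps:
$u{\left(Y,t \right)} = t + 2 Y$
$- 32 u{\left(0,-2 \right)} 32 = - 32 \left(-2 + 2 \cdot 0\right) 32 = - 32 \left(-2 + 0\right) 32 = \left(-32\right) \left(-2\right) 32 = 64 \cdot 32 = 2048$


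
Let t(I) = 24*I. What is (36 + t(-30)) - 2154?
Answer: -2838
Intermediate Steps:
(36 + t(-30)) - 2154 = (36 + 24*(-30)) - 2154 = (36 - 720) - 2154 = -684 - 2154 = -2838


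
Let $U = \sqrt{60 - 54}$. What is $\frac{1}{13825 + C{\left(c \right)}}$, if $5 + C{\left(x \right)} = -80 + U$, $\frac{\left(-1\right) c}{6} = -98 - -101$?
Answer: $\frac{2290}{31464599} - \frac{\sqrt{6}}{188787594} \approx 7.2767 \cdot 10^{-5}$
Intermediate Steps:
$U = \sqrt{6} \approx 2.4495$
$c = -18$ ($c = - 6 \left(-98 - -101\right) = - 6 \left(-98 + 101\right) = \left(-6\right) 3 = -18$)
$C{\left(x \right)} = -85 + \sqrt{6}$ ($C{\left(x \right)} = -5 - \left(80 - \sqrt{6}\right) = -85 + \sqrt{6}$)
$\frac{1}{13825 + C{\left(c \right)}} = \frac{1}{13825 - \left(85 - \sqrt{6}\right)} = \frac{1}{13740 + \sqrt{6}}$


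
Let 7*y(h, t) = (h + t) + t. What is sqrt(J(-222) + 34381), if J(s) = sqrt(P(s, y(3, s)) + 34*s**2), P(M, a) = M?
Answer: sqrt(34381 + sqrt(1675434)) ≈ 188.88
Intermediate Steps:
y(h, t) = h/7 + 2*t/7 (y(h, t) = ((h + t) + t)/7 = (h + 2*t)/7 = h/7 + 2*t/7)
J(s) = sqrt(s + 34*s**2)
sqrt(J(-222) + 34381) = sqrt(sqrt(-222*(1 + 34*(-222))) + 34381) = sqrt(sqrt(-222*(1 - 7548)) + 34381) = sqrt(sqrt(-222*(-7547)) + 34381) = sqrt(sqrt(1675434) + 34381) = sqrt(34381 + sqrt(1675434))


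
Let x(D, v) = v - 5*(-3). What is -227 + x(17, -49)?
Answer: -261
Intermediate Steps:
x(D, v) = 15 + v (x(D, v) = v + 15 = 15 + v)
-227 + x(17, -49) = -227 + (15 - 49) = -227 - 34 = -261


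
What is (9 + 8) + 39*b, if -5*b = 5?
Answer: -22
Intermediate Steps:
b = -1 (b = -⅕*5 = -1)
(9 + 8) + 39*b = (9 + 8) + 39*(-1) = 17 - 39 = -22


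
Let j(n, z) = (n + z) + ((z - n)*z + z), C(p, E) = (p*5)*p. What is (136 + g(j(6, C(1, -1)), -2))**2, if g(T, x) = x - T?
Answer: 15129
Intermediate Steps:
C(p, E) = 5*p**2 (C(p, E) = (5*p)*p = 5*p**2)
j(n, z) = n + 2*z + z*(z - n) (j(n, z) = (n + z) + (z*(z - n) + z) = (n + z) + (z + z*(z - n)) = n + 2*z + z*(z - n))
(136 + g(j(6, C(1, -1)), -2))**2 = (136 + (-2 - (6 + (5*1**2)**2 + 2*(5*1**2) - 1*6*5*1**2)))**2 = (136 + (-2 - (6 + (5*1)**2 + 2*(5*1) - 1*6*5*1)))**2 = (136 + (-2 - (6 + 5**2 + 2*5 - 1*6*5)))**2 = (136 + (-2 - (6 + 25 + 10 - 30)))**2 = (136 + (-2 - 1*11))**2 = (136 + (-2 - 11))**2 = (136 - 13)**2 = 123**2 = 15129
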